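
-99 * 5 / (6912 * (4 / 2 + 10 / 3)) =-55 / 4096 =-0.01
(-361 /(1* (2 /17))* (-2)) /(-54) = -6137 /54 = -113.65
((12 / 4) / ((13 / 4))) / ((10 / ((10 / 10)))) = 6 / 65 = 0.09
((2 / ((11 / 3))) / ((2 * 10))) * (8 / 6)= 2 / 55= 0.04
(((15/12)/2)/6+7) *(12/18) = 341/72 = 4.74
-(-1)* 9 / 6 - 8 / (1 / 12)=-94.50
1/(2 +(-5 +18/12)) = -2/3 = -0.67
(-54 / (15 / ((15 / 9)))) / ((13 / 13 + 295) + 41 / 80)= -160 / 7907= -0.02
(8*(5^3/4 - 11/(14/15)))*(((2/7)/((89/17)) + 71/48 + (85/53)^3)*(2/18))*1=13730205494725/140238560952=97.91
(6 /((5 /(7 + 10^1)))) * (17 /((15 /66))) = 38148 /25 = 1525.92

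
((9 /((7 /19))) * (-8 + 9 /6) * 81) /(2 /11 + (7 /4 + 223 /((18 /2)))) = -35652474 /74039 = -481.54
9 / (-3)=-3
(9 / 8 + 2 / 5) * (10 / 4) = 61 / 16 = 3.81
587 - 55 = 532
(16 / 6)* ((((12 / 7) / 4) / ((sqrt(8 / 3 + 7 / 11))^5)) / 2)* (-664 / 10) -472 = -472 -1446192* sqrt(3597) / 45326015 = -473.91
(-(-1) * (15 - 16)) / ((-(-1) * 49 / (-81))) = 81 / 49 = 1.65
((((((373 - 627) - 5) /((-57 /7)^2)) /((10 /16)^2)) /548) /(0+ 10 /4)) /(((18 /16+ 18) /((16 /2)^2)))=-207929344 /8512786125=-0.02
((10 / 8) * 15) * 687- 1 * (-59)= 51761 / 4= 12940.25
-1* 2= -2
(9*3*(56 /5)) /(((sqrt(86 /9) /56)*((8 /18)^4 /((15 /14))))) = 11160261*sqrt(86) /688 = 150430.24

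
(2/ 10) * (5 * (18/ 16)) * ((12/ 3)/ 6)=3/ 4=0.75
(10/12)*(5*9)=75/2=37.50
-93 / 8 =-11.62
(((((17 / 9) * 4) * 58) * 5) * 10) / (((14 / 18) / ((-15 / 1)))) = -2958000 / 7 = -422571.43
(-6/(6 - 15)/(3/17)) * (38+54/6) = 177.56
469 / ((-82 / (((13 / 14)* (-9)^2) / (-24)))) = 23517 / 1312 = 17.92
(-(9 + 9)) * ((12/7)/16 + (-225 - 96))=80865/14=5776.07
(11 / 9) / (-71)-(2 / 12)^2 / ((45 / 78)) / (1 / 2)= -1088 / 9585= -0.11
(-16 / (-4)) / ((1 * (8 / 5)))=5 / 2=2.50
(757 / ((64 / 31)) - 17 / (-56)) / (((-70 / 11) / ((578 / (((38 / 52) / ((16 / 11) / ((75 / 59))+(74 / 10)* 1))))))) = -6547297601 / 16800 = -389720.10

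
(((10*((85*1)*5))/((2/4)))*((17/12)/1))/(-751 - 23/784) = -28322000/1766421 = -16.03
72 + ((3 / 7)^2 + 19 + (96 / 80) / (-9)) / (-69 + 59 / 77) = 71.72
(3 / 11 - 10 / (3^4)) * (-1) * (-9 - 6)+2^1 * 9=6011 / 297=20.24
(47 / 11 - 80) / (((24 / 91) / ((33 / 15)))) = -75803 / 120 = -631.69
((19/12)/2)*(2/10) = 19/120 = 0.16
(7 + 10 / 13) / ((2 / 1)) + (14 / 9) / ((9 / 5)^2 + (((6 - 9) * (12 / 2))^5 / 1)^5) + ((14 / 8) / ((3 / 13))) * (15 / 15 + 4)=41.80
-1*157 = -157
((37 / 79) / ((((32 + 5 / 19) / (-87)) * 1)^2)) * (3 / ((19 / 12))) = 191556252 / 29685751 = 6.45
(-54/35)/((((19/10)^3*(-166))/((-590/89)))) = -3186000/354672031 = -0.01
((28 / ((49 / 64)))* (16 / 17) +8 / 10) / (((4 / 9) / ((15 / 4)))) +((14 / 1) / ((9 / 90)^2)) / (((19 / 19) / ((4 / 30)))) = 690919 / 1428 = 483.84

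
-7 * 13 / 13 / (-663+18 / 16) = 56 / 5295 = 0.01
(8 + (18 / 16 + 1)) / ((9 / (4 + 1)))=45 / 8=5.62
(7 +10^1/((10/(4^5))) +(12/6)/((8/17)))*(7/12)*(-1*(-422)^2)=-1290530227/12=-107544185.58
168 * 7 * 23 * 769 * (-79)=-1643193048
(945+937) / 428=941 / 214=4.40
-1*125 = -125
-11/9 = -1.22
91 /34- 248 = -8341 /34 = -245.32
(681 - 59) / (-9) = -622 / 9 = -69.11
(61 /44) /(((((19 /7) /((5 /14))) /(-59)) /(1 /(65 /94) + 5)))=-69.38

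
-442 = -442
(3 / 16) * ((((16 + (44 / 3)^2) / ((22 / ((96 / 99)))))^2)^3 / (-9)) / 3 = -84914121928861548544000000 / 10943023107606534329121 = -7759.66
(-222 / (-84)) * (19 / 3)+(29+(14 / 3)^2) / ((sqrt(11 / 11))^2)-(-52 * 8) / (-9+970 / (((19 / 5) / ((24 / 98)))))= 157542181 / 2092482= 75.29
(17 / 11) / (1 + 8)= 17 / 99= 0.17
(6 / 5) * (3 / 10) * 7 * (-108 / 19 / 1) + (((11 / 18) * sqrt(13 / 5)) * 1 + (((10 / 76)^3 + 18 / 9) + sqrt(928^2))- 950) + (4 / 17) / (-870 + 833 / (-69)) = -48715614311717 / 1419361677800 + 11 * sqrt(65) / 90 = -33.34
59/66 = 0.89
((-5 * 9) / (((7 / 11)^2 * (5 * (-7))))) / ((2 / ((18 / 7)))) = 9801 / 2401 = 4.08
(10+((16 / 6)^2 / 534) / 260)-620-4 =-95903722 / 156195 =-614.00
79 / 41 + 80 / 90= 1039 / 369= 2.82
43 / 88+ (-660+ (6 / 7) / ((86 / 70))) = -2492951 / 3784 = -658.81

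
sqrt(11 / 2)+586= sqrt(22) / 2+586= 588.35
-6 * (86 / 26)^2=-11094 / 169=-65.64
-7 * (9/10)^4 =-45927/10000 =-4.59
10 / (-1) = -10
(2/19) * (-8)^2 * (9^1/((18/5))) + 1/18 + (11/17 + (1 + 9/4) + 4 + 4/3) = 303817/11628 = 26.13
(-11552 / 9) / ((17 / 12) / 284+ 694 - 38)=-13123072 / 6706995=-1.96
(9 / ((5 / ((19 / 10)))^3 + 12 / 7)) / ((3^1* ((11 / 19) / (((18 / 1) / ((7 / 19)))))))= 66854673 / 5265194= 12.70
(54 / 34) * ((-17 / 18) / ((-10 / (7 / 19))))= 21 / 380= 0.06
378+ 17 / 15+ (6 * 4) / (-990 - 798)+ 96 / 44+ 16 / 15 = 3133509 / 8195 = 382.37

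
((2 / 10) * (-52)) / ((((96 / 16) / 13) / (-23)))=7774 / 15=518.27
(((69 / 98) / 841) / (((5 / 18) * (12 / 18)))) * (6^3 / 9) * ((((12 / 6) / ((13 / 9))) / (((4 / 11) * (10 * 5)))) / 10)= 553311 / 669646250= 0.00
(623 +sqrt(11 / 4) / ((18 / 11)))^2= 6853 * sqrt(11) / 18 +503016515 / 1296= 389392.74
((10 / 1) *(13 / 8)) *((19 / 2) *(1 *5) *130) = 401375 / 4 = 100343.75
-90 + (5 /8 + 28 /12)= -2089 /24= -87.04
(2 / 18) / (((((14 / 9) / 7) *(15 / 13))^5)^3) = 81606846507904217972511 / 1000000000000000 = 81606846.51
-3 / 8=-0.38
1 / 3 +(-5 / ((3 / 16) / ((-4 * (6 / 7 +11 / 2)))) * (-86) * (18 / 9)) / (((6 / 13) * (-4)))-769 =3931654 / 63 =62407.21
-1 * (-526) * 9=4734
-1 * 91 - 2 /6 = -274 /3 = -91.33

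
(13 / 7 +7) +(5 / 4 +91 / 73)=23207 / 2044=11.35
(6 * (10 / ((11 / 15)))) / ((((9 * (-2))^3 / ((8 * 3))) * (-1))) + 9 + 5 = 4258 / 297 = 14.34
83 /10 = 8.30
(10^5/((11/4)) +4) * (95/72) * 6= 3167015/11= 287910.45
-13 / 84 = -0.15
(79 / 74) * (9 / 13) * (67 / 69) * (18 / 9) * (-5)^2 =396975 / 11063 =35.88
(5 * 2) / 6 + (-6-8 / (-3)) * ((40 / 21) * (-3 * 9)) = 173.10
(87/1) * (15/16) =1305/16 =81.56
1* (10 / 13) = 10 / 13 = 0.77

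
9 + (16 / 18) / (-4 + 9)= 413 / 45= 9.18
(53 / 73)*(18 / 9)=106 / 73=1.45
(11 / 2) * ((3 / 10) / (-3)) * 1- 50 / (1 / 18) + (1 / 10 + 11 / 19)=-899.87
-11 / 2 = -5.50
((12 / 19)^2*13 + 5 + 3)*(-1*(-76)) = 19040 / 19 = 1002.11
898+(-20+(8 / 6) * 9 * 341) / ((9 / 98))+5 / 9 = 407143 / 9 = 45238.11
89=89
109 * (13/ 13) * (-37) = -4033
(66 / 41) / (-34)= -33 / 697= -0.05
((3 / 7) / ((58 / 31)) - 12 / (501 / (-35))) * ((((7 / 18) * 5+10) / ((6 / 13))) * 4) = 202276945 / 1830654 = 110.49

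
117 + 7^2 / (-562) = 65705 / 562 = 116.91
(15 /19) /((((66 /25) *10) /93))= 2325 /836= 2.78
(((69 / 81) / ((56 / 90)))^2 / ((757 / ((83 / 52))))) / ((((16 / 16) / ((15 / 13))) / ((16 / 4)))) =5488375 / 300898416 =0.02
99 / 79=1.25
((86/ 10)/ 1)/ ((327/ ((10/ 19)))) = 86/ 6213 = 0.01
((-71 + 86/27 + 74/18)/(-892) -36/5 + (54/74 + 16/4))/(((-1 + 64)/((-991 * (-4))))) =-1513142044/10024965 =-150.94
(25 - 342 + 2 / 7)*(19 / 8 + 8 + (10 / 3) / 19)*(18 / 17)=-1882233 / 532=-3538.03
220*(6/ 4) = 330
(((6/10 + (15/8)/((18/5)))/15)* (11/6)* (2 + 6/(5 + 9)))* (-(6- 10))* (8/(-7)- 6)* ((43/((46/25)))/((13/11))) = -594832975/3164616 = -187.96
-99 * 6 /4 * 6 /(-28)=891 /28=31.82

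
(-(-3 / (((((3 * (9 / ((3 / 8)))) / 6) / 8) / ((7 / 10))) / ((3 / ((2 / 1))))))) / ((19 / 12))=126 / 95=1.33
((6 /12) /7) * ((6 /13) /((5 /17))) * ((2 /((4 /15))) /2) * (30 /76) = 2295 /13832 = 0.17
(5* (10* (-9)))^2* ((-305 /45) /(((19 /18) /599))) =-778857631.58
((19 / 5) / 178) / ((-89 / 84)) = -798 / 39605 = -0.02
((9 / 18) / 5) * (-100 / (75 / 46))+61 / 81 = -2179 / 405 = -5.38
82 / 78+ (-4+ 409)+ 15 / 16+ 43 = 280793 / 624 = 449.99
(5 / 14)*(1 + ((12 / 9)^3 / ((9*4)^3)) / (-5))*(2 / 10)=0.07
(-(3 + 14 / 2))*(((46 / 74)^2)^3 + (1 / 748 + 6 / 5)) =-12081462980497 / 959581676966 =-12.59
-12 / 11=-1.09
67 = 67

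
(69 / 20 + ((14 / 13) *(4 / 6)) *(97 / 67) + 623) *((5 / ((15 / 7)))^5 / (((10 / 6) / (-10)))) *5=-551145177779 / 423306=-1302001.81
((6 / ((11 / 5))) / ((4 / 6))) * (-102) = -4590 / 11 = -417.27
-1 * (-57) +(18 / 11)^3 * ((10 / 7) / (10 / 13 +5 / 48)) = 65164857 / 1015553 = 64.17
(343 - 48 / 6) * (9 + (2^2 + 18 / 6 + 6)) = 7370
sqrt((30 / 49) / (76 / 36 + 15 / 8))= 12 *sqrt(4305) / 2009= 0.39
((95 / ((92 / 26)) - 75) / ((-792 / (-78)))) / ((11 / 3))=-28795 / 22264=-1.29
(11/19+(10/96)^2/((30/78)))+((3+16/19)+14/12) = 245843/43776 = 5.62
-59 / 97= -0.61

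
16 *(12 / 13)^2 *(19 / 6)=43.17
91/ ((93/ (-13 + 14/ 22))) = -12376/ 1023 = -12.10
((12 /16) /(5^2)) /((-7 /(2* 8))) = -12 /175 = -0.07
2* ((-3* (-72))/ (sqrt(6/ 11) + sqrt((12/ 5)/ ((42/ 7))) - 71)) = 23760/ (-3905 + 11* sqrt(10) + 5* sqrt(66)) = -6.20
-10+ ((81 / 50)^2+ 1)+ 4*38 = 364061 / 2500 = 145.62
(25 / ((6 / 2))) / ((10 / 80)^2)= 1600 / 3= 533.33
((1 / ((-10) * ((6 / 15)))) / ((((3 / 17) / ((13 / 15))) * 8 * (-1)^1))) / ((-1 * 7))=-221 / 10080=-0.02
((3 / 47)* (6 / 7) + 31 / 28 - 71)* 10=-459535 / 658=-698.38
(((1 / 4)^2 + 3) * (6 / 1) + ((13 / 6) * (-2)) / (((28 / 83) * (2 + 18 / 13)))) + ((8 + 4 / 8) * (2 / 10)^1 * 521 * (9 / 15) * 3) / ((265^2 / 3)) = 95047293247 / 6488790000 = 14.65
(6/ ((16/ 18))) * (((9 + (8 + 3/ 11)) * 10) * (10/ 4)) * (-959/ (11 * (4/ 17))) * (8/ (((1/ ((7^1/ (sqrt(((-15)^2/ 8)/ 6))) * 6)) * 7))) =-1672687800 * sqrt(3)/ 121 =-23943638.47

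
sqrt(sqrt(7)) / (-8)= -7^(1 / 4) / 8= -0.20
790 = 790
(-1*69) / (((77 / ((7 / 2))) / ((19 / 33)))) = -437 / 242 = -1.81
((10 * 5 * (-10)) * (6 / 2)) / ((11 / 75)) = -112500 / 11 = -10227.27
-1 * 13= -13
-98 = -98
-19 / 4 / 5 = -19 / 20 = -0.95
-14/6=-2.33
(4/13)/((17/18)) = 72/221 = 0.33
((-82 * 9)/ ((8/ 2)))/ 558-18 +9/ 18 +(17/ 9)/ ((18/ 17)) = -16.05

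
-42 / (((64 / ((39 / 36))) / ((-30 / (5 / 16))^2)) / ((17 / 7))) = -15912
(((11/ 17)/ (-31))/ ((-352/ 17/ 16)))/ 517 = 1/ 32054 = 0.00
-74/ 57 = -1.30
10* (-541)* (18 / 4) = -24345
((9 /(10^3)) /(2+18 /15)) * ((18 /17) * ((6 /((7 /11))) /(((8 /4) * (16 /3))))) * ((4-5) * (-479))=3841101 /3046400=1.26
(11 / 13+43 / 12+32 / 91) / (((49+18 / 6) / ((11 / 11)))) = 5221 / 56784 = 0.09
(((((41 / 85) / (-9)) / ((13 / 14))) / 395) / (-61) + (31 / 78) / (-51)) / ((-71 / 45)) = 3733577 / 756149290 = 0.00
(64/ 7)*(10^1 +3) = 832/ 7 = 118.86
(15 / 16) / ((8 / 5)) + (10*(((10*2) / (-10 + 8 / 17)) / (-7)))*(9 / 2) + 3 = 137717 / 8064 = 17.08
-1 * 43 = -43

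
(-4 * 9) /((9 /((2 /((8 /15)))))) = -15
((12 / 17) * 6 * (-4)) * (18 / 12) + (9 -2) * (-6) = -67.41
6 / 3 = 2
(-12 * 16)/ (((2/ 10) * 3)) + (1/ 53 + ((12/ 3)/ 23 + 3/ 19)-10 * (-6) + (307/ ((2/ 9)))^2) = 176790933257/ 92644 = 1908282.60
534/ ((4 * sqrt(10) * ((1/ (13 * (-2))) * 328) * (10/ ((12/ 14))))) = -10413 * sqrt(10)/ 114800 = -0.29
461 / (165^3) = 461 / 4492125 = 0.00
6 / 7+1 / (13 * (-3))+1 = 500 / 273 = 1.83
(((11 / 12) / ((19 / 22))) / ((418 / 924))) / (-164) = -847 / 59204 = -0.01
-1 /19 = -0.05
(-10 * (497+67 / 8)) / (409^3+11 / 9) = -181935 / 2463045488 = -0.00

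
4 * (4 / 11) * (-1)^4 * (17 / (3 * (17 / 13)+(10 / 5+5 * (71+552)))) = 884 / 111573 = 0.01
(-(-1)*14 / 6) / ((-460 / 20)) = -7 / 69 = -0.10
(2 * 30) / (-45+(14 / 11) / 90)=-7425 / 5567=-1.33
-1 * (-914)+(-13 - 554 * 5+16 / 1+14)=-1839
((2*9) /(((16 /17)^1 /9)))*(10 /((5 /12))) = 4131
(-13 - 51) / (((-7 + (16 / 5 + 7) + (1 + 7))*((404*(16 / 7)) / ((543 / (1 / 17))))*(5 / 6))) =-27693 / 404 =-68.55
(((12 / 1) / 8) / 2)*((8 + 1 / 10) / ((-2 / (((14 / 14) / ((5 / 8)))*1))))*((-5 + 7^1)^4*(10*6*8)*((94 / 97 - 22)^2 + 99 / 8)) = -798384260448 / 47045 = -16970650.66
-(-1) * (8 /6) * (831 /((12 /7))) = 1939 /3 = 646.33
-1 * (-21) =21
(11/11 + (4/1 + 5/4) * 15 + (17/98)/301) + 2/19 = 89512327/1120924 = 79.86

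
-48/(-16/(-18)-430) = 216/1931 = 0.11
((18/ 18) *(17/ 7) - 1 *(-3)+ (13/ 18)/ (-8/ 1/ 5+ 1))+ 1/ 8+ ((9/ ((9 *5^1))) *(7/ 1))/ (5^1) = 175009/ 37800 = 4.63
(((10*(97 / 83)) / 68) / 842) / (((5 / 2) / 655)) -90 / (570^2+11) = 20536294805 / 386014412482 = 0.05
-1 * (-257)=257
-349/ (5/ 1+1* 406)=-349/ 411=-0.85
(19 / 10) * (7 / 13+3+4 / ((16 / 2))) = 399 / 52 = 7.67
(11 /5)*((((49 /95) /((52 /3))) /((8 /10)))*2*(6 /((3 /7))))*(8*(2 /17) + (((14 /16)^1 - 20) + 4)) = -21834351 /671840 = -32.50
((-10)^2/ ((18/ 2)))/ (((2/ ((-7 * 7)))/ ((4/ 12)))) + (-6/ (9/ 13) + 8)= -2468/ 27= -91.41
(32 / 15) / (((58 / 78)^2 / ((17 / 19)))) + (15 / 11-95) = -79257962 / 878845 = -90.18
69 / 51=23 / 17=1.35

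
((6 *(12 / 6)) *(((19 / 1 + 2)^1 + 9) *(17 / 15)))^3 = 67917312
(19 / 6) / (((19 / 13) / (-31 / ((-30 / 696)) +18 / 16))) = 1560.70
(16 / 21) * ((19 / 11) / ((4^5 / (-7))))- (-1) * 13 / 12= 2269 / 2112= 1.07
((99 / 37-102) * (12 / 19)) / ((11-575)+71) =44100 / 346579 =0.13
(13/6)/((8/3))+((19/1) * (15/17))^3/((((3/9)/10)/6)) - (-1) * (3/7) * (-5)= 466685627963/550256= 848124.56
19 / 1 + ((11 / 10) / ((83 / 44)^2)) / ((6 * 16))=7854791 / 413340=19.00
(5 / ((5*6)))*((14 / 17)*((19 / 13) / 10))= 0.02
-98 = -98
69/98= 0.70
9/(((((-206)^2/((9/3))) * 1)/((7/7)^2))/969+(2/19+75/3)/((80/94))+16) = 1046520/6988027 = 0.15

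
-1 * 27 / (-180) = 3 / 20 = 0.15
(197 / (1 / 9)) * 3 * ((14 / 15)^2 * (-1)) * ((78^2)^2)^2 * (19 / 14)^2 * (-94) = 27477635483364068381184 / 25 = 1099105419334562735247.36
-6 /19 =-0.32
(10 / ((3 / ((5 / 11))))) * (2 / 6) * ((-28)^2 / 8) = 4900 / 99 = 49.49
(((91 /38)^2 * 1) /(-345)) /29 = -8281 /14447220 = -0.00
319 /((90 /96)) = 5104 /15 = 340.27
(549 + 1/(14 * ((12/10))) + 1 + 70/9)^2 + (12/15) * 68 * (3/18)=98809531973/317520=311191.52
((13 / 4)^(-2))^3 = 4096 / 4826809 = 0.00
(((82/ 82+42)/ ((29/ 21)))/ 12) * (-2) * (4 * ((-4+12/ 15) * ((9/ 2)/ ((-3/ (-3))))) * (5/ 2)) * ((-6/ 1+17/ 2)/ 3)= 622.76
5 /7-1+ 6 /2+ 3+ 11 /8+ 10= 957 /56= 17.09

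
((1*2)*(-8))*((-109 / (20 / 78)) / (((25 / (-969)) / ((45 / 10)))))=-148291884 / 125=-1186335.07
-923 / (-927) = 923 / 927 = 1.00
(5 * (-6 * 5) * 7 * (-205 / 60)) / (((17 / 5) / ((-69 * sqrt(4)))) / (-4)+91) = 39.42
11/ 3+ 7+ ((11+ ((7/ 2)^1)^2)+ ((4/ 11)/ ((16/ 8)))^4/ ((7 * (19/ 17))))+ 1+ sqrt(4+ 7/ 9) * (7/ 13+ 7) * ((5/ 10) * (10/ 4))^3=6125 * sqrt(43)/ 1248+ 815902271/ 23367036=67.10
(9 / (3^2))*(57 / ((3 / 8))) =152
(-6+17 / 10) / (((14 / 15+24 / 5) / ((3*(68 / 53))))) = -153 / 53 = -2.89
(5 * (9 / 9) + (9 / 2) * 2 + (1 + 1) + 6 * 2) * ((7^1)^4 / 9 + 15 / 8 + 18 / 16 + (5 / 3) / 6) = 68054 / 9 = 7561.56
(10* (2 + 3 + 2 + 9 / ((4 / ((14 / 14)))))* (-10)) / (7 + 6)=-71.15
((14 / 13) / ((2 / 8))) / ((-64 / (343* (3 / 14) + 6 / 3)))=-1057 / 208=-5.08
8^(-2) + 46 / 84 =757 / 1344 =0.56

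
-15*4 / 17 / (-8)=15 / 34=0.44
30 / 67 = 0.45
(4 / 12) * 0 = 0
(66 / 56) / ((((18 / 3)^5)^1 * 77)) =1 / 508032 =0.00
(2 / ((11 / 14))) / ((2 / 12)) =168 / 11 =15.27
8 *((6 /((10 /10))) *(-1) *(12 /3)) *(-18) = 3456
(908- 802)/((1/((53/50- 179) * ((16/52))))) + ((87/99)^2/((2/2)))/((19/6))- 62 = -13147301008/2241525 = -5865.34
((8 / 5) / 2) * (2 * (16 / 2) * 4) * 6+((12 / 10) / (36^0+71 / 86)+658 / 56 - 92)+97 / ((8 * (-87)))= 124279393 / 546360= 227.47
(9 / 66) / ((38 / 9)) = 27 / 836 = 0.03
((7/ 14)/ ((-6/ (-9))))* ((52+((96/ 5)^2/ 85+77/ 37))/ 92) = 13779351/ 28934000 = 0.48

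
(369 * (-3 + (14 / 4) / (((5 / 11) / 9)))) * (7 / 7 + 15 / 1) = 1957176 / 5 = 391435.20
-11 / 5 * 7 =-77 / 5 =-15.40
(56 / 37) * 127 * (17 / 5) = 120904 / 185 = 653.54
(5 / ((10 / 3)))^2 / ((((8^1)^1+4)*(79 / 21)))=63 / 1264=0.05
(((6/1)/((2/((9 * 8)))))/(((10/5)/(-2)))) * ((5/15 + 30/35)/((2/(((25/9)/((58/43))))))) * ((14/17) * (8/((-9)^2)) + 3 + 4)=-74873750/39933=-1874.98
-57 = -57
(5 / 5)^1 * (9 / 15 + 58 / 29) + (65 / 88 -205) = -88731 / 440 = -201.66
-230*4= -920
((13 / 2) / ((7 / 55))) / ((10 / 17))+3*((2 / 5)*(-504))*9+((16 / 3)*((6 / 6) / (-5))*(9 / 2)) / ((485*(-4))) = -363697937 / 67900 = -5356.38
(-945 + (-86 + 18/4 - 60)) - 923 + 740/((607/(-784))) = -3599853/1214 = -2965.28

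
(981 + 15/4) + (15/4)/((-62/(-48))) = 122469/124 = 987.65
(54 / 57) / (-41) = -18 / 779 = -0.02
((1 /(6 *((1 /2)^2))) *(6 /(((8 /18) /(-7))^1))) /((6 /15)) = -315 /2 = -157.50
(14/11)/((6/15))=35/11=3.18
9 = 9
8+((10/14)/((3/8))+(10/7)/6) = 71/7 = 10.14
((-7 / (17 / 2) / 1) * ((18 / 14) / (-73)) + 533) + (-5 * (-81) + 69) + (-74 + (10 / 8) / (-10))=9261727 / 9928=932.89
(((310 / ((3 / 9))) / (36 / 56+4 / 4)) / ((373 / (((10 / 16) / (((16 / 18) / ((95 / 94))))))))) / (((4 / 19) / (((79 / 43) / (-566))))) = -20886602625 / 1256114943232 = -0.02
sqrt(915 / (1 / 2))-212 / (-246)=106 / 123 + sqrt(1830)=43.64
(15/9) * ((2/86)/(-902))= -5/116358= -0.00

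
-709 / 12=-59.08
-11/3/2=-11/6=-1.83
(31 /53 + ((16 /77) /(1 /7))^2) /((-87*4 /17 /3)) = -294423 /743908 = -0.40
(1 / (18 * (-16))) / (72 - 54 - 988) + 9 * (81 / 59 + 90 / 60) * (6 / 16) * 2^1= 319622819 / 16482240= 19.39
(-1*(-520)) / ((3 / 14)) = 7280 / 3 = 2426.67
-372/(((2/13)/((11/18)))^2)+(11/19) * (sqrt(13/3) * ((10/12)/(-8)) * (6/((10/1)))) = -633919/108 - 11 * sqrt(39)/912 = -5869.70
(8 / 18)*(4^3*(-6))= -512 / 3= -170.67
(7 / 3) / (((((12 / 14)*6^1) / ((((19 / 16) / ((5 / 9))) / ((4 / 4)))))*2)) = 0.48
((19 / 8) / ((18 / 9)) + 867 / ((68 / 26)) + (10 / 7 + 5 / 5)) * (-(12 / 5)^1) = -112599 / 140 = -804.28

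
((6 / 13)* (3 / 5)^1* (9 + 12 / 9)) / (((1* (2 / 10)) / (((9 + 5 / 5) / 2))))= 930 / 13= 71.54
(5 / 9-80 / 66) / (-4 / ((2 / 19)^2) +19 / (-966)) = 4186 / 2301717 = 0.00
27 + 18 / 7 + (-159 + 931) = 5611 / 7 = 801.57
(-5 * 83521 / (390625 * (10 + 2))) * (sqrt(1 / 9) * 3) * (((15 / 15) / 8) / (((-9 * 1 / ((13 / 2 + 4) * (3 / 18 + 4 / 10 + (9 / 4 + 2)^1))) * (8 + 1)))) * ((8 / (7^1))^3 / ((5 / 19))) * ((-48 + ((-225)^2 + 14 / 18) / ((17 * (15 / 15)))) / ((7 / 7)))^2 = 637813209265805312 / 1883724609375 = 338591.54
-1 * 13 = -13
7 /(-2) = -7 /2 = -3.50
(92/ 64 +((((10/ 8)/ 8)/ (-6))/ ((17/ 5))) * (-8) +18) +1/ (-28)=111173/ 5712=19.46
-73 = -73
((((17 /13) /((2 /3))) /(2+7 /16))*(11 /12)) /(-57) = -374 /28899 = -0.01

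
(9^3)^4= 282429536481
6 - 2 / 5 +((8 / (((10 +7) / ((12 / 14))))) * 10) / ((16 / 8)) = 4532 / 595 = 7.62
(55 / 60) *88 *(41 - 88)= -11374 / 3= -3791.33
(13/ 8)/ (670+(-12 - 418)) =13/ 1920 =0.01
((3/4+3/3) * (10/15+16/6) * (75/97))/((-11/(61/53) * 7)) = -7625/113102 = -0.07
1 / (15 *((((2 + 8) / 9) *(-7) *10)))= -3 / 3500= -0.00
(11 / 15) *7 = 77 / 15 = 5.13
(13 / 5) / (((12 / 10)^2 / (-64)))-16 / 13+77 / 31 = -414575 / 3627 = -114.30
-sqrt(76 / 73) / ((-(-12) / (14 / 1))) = -7*sqrt(1387) / 219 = -1.19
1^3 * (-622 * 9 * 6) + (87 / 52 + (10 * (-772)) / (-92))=-40068887 / 1196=-33502.41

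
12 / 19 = 0.63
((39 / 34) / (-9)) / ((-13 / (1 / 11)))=1 / 1122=0.00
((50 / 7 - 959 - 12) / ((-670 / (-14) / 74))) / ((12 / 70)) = -582491 / 67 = -8693.90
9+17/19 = 188/19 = 9.89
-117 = -117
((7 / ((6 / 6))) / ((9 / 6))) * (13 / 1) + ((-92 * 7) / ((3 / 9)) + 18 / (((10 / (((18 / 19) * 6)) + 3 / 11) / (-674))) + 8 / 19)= -539482150 / 68799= -7841.42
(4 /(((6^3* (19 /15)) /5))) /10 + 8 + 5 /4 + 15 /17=29476 /2907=10.14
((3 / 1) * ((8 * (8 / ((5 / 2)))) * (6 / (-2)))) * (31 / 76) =-8928 / 95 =-93.98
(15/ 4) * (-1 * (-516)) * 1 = 1935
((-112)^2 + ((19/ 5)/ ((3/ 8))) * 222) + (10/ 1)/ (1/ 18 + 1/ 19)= 14886.03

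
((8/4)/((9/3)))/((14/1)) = 0.05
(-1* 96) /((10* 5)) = -48 /25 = -1.92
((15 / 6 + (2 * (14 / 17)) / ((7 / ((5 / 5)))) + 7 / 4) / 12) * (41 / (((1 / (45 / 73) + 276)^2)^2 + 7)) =17092771875 / 6625762498143443072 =0.00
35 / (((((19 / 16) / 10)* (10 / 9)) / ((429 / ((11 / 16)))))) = 3144960 / 19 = 165524.21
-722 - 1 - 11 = -734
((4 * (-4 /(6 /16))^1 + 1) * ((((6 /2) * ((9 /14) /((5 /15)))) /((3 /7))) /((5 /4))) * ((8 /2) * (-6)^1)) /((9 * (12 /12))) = 1200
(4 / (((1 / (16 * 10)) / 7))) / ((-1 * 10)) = -448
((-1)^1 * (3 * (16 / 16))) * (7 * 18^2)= -6804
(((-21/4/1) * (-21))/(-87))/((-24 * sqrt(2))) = 49 * sqrt(2)/1856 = 0.04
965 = 965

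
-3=-3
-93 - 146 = -239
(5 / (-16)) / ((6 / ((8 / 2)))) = -5 / 24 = -0.21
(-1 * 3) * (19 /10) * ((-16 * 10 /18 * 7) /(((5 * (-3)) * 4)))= -266 /45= -5.91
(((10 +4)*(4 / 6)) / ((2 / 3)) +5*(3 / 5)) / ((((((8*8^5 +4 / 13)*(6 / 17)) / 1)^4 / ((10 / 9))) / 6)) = 202762678885 / 131099610374397492980235881472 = 0.00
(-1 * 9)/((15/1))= -3/5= -0.60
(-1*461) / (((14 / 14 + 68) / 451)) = -207911 / 69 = -3013.20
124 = 124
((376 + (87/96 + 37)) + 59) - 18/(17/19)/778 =472.88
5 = 5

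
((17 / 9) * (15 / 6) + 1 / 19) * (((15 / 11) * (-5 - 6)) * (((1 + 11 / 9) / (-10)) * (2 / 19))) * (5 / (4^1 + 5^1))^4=10206250 / 63950067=0.16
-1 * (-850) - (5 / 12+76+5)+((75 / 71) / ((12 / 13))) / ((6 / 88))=669133 / 852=785.37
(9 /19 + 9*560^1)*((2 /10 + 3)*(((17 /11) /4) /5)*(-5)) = -6512292 /1045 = -6231.86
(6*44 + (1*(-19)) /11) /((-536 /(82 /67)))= -118285 /197516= -0.60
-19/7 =-2.71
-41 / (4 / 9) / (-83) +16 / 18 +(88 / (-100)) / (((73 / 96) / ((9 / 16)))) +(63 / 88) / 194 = 31491029633 / 23273830800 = 1.35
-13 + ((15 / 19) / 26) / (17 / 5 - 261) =-8271611 / 636272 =-13.00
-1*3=-3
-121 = -121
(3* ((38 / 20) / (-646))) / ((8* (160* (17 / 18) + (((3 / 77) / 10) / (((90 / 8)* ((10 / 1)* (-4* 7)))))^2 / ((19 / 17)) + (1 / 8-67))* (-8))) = 155247159375 / 94854864399168208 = 0.00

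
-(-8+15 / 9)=19 / 3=6.33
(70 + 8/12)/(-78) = -106/117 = -0.91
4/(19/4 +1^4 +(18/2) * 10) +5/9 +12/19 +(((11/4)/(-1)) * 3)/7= 92311/1833804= 0.05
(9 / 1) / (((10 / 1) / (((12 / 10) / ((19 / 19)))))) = 27 / 25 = 1.08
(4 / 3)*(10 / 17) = 40 / 51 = 0.78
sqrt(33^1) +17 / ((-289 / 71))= 1.57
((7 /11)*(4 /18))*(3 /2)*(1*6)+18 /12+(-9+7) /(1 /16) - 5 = -753 /22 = -34.23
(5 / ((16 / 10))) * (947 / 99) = 23675 / 792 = 29.89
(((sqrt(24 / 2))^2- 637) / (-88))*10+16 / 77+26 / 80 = 71.56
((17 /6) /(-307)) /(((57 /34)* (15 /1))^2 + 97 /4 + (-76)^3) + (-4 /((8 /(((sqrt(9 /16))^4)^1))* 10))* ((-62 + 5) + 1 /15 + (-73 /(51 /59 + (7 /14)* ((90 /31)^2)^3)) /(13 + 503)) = 692853875032595035681221993799 /769230288948506338551364300800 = 0.90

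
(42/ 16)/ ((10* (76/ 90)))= 189/ 608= 0.31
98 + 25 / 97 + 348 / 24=21875 / 194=112.76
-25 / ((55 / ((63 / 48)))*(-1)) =105 / 176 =0.60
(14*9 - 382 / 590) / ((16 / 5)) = 36979 / 944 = 39.17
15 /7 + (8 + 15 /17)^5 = 549540378112 /9938999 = 55291.32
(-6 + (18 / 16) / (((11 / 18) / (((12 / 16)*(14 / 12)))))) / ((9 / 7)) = -3605 / 1056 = -3.41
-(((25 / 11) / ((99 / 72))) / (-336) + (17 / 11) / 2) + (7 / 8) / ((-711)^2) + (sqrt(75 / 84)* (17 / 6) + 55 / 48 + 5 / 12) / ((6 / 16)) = 11642491573 / 3425410296 + 170* sqrt(7) / 63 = 10.54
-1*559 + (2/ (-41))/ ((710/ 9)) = -8136254/ 14555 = -559.00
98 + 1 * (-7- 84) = 7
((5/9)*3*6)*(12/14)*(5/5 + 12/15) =108/7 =15.43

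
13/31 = 0.42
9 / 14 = 0.64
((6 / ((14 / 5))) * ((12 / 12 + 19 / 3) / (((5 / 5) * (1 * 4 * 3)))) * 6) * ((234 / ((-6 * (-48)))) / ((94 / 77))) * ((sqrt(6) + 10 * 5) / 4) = 7865 * sqrt(6) / 6016 + 196625 / 3008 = 68.57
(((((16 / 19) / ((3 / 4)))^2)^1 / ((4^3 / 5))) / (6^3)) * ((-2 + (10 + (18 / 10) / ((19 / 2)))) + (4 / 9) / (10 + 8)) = 505664 / 135005697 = 0.00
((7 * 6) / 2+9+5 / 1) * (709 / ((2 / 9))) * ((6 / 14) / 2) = 95715 / 4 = 23928.75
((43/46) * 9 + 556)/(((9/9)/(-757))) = -19653991/46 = -427260.67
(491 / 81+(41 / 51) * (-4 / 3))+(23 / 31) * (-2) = 149659 / 42687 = 3.51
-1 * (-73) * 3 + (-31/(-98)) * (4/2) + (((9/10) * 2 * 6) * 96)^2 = 1317087994/1225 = 1075173.87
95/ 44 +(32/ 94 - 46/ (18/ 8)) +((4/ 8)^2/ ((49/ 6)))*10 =-16086379/ 911988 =-17.64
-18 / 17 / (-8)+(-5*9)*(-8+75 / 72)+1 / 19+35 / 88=2229207 / 7106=313.71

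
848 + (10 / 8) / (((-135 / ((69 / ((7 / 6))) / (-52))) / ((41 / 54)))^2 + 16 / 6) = 221175655525999 / 260820332768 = 848.00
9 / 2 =4.50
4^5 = 1024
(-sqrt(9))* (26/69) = -26/23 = -1.13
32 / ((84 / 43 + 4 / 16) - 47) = -5504 / 7705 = -0.71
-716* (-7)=5012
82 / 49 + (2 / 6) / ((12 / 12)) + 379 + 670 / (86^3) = 17812161469 / 46750116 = 381.01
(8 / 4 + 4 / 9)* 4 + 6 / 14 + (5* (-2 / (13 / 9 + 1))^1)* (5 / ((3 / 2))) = -2377 / 693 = -3.43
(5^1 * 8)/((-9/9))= -40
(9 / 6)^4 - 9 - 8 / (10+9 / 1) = -1325 / 304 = -4.36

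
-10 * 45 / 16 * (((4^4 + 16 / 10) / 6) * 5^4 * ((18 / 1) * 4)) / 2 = -27168750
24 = 24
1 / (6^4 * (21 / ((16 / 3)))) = 1 / 5103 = 0.00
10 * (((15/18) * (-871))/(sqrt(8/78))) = -21775 * sqrt(39)/6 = -22664.14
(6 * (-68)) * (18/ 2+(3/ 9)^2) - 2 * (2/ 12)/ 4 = -44609/ 12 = -3717.42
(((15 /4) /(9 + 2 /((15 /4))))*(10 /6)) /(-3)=-125 /572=-0.22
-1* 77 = -77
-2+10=8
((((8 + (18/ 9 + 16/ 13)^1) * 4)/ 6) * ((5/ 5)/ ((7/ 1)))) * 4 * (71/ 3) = 82928/ 819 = 101.26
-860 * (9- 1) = -6880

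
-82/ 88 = -41/ 44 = -0.93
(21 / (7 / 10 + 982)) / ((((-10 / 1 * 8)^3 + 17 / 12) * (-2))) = 1260 / 60376920941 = 0.00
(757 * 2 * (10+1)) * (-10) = -166540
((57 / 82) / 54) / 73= 19 / 107748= 0.00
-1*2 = -2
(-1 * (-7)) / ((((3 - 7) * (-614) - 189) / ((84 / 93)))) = 196 / 70277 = 0.00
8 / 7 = 1.14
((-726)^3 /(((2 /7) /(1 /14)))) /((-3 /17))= 542097666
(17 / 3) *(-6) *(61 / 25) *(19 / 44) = -19703 / 550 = -35.82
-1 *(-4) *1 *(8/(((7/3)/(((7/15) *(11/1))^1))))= 70.40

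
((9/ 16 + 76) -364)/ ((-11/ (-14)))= -32193/ 88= -365.83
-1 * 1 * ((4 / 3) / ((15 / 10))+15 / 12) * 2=-77 / 18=-4.28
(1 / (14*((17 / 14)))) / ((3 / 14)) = 0.27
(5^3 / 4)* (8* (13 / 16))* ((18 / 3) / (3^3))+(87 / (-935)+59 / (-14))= 9620731 / 235620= 40.83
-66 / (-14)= 33 / 7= 4.71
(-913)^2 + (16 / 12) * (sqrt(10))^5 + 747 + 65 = 400 * sqrt(10) / 3 + 834381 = 834802.64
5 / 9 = 0.56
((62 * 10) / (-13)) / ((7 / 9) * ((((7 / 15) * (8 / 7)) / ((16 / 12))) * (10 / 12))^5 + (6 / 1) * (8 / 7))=-6.95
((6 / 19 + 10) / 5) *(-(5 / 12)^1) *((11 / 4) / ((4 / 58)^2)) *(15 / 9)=-2266495 / 2736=-828.40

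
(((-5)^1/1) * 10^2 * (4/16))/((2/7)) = -875/2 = -437.50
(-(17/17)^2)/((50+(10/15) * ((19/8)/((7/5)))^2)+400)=-4704/2125825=-0.00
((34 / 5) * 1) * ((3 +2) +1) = 204 / 5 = 40.80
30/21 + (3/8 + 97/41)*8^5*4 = 359250.60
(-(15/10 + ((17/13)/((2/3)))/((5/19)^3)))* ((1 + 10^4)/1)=-1773597342/1625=-1091444.52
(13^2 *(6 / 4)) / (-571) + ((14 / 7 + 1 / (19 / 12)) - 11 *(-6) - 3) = 1414441 / 21698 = 65.19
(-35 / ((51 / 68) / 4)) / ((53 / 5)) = -2800 / 159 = -17.61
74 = 74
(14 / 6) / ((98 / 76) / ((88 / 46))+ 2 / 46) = 269192 / 82779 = 3.25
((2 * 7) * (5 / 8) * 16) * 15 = 2100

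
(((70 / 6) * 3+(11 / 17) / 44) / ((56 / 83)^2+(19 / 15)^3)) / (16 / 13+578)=0.02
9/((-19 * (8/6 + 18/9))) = -27/190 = -0.14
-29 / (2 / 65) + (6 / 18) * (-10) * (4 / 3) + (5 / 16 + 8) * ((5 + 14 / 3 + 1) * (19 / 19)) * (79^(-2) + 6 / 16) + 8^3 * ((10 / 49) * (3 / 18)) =-9867095509 / 11009124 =-896.27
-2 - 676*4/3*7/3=-18946/9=-2105.11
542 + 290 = 832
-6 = -6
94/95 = 0.99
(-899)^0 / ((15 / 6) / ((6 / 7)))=12 / 35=0.34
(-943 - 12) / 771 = -955 / 771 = -1.24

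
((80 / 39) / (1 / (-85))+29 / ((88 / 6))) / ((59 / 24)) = -591614 / 8437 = -70.12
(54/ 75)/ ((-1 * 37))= -18/ 925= -0.02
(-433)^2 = 187489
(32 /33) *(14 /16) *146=4088 /33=123.88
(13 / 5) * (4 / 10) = 26 / 25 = 1.04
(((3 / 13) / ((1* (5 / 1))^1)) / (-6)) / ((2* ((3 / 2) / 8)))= -4 / 195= -0.02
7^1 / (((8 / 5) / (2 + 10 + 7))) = 665 / 8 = 83.12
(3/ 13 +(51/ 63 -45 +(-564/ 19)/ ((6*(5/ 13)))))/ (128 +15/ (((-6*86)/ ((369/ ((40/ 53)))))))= -2027812576/ 4060668885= -0.50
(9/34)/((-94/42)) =-189/1598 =-0.12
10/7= 1.43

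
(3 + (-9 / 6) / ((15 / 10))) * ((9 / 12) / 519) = 1 / 346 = 0.00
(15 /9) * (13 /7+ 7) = 14.76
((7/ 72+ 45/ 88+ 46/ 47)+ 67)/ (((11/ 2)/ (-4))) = -2553094/ 51183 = -49.88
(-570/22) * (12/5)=-684/11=-62.18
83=83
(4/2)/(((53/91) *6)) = 91/159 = 0.57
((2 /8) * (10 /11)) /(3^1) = 5 /66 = 0.08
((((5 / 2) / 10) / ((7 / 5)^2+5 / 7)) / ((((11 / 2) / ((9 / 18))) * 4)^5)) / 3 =175 / 926169513984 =0.00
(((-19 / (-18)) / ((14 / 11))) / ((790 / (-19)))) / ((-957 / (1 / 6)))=361 / 103919760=0.00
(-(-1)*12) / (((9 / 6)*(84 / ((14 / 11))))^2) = 4 / 3267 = 0.00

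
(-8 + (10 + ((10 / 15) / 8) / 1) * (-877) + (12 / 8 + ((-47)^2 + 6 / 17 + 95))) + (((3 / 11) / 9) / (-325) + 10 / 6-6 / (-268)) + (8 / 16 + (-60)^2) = -143806127731 / 48863100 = -2943.04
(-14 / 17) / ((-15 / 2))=28 / 255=0.11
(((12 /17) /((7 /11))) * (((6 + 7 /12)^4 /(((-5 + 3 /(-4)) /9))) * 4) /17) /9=-428450891 /5025132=-85.26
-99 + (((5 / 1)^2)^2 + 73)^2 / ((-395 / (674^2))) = -221325123409 / 395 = -560316768.12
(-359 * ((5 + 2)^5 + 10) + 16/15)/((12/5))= -90559529/36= -2515542.47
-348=-348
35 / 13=2.69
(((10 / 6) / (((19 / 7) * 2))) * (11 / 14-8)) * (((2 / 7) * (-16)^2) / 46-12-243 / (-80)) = 9590657 / 587328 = 16.33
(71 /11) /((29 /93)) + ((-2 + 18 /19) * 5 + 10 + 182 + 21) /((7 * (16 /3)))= 17828463 /678832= 26.26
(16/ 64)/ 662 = 1/ 2648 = 0.00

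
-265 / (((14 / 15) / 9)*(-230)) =7155 / 644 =11.11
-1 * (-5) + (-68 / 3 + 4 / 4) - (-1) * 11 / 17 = -817 / 51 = -16.02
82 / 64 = 41 / 32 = 1.28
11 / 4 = 2.75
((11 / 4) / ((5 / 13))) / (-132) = -13 / 240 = -0.05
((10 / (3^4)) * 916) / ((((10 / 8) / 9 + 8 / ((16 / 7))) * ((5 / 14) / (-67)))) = -6873664 / 1179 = -5830.08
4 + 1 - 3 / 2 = 7 / 2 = 3.50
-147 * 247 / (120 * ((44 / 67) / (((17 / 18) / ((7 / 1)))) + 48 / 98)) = -675480533 / 11959680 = -56.48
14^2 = 196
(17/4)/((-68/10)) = -5/8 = -0.62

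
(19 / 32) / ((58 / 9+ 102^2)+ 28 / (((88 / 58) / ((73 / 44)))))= 20691 / 363850136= 0.00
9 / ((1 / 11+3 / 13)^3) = 26317863 / 97336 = 270.38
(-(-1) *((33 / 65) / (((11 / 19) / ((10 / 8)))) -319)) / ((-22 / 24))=346.80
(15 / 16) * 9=135 / 16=8.44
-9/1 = -9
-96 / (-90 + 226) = -12 / 17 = -0.71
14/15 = 0.93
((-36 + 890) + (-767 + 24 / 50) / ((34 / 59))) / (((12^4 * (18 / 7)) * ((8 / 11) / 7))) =-218142463 / 2538086400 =-0.09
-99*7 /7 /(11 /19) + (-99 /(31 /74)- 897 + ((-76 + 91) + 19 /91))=-3636590 /2821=-1289.11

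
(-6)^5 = -7776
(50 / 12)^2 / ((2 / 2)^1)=625 / 36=17.36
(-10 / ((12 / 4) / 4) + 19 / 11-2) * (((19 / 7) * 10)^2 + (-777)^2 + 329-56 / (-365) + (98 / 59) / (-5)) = -57309308201336 / 6964419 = -8228871.38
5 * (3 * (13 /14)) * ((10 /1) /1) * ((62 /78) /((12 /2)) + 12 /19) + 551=524623 /798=657.42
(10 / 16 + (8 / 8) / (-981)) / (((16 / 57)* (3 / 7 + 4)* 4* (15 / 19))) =12374719 / 77852160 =0.16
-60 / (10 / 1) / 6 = -1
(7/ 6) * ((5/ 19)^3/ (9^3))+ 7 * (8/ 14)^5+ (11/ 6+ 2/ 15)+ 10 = 2231796929822/ 180082599165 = 12.39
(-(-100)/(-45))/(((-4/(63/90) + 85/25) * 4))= 175/729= 0.24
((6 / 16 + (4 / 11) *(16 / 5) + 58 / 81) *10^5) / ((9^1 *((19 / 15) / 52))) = 52232050000 / 50787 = 1028453.15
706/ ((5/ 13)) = 9178/ 5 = 1835.60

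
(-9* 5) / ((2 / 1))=-45 / 2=-22.50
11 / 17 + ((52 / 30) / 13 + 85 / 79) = 37396 / 20145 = 1.86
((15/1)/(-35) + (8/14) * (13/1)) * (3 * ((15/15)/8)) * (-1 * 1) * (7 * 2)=-147/4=-36.75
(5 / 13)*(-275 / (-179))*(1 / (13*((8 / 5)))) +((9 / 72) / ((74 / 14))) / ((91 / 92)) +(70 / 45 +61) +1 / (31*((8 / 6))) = 156470469647 / 2498248584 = 62.63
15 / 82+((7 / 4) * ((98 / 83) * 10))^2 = 241283785 / 564898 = 427.13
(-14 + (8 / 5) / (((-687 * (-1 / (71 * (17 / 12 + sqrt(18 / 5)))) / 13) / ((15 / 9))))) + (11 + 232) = 7384 * sqrt(10) / 3435 + 1447289 / 6183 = 240.87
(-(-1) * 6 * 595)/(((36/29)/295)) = 5090225/6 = 848370.83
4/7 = 0.57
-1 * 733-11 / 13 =-9540 / 13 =-733.85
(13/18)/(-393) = -13/7074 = -0.00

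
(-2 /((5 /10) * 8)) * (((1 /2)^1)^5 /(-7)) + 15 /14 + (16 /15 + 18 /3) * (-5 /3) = -43159 /4032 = -10.70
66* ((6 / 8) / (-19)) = -99 / 38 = -2.61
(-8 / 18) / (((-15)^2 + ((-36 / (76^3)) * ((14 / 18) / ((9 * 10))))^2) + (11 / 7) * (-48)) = -0.00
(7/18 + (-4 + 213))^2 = 14205361/324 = 43843.71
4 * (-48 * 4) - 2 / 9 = -6914 / 9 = -768.22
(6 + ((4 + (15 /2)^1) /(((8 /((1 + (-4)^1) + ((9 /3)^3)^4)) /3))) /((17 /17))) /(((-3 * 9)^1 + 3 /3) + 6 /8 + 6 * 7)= 18334659 /134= 136825.81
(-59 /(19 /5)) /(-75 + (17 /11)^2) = 35695 /166934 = 0.21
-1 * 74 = -74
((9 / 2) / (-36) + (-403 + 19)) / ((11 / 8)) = -3073 / 11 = -279.36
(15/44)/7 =15/308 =0.05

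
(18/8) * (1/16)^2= 9/1024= 0.01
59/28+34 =1011/28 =36.11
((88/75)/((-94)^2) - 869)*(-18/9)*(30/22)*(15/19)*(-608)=-2512958016/2209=-1137599.83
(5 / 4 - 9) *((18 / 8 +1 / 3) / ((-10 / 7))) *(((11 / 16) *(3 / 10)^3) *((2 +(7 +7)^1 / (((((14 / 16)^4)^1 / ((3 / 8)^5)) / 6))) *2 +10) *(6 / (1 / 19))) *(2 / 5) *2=29994187113 / 78400000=382.58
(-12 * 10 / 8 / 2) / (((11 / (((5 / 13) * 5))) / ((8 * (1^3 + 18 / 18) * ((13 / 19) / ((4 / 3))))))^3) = -202500000 / 9129329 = -22.18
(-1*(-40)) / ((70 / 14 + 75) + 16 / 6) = 15 / 31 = 0.48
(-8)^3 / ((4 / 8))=-1024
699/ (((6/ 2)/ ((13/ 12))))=252.42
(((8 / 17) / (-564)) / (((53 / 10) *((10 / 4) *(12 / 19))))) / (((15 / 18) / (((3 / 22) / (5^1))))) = -38 / 11645425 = -0.00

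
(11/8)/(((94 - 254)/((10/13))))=-11/1664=-0.01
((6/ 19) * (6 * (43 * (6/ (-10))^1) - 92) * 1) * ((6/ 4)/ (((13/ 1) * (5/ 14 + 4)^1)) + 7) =-41255088/ 75335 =-547.62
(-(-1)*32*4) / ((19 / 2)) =256 / 19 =13.47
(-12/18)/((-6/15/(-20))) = -100/3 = -33.33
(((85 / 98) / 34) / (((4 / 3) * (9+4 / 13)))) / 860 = 39 / 16316608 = 0.00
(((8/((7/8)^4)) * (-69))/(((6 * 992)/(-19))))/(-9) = -223744/669879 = -0.33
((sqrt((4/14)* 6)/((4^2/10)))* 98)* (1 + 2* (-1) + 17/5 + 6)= 147* sqrt(21)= 673.64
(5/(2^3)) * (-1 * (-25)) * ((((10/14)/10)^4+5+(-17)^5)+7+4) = -6818076481875/307328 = -22185015.62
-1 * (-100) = 100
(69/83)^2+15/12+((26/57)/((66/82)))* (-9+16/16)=-134384759/51832836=-2.59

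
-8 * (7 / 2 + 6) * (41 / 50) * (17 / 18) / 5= -11.77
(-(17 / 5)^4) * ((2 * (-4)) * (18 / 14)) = 1374.52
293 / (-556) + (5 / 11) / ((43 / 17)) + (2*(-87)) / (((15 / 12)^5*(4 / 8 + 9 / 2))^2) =-70279864625937 / 64206054687500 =-1.09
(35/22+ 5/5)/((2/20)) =285/11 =25.91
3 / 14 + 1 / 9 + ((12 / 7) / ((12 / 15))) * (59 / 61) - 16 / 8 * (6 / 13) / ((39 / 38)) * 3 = -55711 / 185562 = -0.30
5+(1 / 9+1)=6.11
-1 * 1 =-1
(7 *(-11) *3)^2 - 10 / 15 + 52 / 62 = 53361.17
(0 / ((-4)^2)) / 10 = 0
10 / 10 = 1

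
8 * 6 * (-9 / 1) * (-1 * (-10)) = -4320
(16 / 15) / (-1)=-16 / 15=-1.07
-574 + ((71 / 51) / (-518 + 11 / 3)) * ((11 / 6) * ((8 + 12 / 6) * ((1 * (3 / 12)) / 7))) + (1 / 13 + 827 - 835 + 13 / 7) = -16615605557 / 28644252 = -580.07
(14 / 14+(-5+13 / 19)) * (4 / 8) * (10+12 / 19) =-6363 / 361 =-17.63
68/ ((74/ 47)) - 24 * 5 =-2842/ 37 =-76.81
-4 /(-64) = 1 /16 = 0.06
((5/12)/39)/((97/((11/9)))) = 55/408564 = 0.00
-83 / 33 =-2.52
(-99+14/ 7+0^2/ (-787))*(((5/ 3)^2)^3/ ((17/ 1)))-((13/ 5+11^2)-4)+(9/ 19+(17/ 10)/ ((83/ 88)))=-23415455032/ 97718805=-239.62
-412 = -412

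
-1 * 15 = -15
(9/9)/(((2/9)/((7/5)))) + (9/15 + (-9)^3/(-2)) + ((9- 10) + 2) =372.40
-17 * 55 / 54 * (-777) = 242165 / 18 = 13453.61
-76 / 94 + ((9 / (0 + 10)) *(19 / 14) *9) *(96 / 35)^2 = 165025982 / 2015125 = 81.89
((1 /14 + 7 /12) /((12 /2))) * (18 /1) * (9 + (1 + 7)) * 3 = 2805 /28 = 100.18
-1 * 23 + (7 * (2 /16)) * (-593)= -4335 /8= -541.88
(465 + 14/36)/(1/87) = 242933/6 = 40488.83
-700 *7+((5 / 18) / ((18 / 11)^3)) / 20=-2057528269 / 419904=-4900.00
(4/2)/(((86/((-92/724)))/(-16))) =368/7783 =0.05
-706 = -706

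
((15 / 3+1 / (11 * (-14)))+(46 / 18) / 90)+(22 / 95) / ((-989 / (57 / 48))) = 1239013889 / 246735720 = 5.02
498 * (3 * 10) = 14940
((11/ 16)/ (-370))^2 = 121/ 35046400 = 0.00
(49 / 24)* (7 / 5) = 343 / 120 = 2.86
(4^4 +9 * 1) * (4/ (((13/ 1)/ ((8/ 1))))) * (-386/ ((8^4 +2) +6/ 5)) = -1022900/ 16653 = -61.42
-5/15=-1/3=-0.33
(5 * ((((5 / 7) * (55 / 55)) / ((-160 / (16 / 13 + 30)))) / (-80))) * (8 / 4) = 29 / 1664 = 0.02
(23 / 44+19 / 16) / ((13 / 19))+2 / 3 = 21733 / 6864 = 3.17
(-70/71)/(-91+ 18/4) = 140/12283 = 0.01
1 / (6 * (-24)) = -0.01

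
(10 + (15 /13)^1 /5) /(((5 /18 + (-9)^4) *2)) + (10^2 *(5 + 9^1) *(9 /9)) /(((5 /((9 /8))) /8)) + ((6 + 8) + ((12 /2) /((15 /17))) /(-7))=136117056279 /53736865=2533.03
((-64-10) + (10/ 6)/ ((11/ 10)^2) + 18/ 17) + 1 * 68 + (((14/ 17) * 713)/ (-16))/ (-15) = -91923/ 82280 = -1.12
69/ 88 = 0.78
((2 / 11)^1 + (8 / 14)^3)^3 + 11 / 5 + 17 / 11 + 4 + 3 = 2899154885177 / 268553254585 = 10.80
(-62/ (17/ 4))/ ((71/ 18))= -4464/ 1207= -3.70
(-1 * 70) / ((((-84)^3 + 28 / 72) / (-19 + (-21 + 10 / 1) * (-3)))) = 504 / 304819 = 0.00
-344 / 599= -0.57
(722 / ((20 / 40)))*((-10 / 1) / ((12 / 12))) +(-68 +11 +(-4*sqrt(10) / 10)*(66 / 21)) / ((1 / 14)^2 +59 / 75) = -168905060 / 11639 -18480*sqrt(10) / 11639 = -14517.01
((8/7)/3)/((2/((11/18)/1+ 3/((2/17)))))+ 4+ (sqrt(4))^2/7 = 1804/189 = 9.54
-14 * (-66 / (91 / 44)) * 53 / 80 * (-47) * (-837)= 756843021 / 65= 11643738.78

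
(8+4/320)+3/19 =12419/1520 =8.17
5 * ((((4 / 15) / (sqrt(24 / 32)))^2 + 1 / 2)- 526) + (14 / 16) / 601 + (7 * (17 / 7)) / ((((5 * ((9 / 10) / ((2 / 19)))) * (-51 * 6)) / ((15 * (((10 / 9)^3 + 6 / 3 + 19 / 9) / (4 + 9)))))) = -307035213008509 / 116875292040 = -2627.03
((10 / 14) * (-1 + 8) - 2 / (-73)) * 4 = 1468 / 73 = 20.11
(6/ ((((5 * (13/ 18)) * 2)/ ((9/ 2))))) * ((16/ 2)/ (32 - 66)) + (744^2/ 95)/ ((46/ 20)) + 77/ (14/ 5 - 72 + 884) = 711748419947/ 281039070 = 2532.56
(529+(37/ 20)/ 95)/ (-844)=-1005137/ 1603600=-0.63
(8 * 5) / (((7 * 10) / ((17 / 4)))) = 17 / 7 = 2.43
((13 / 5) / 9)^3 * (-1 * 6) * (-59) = 259246 / 30375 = 8.53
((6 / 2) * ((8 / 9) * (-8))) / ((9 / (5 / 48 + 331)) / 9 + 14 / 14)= -21.27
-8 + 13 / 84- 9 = -1415 / 84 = -16.85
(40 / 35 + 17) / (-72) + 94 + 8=101.75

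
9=9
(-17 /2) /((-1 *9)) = 17 /18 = 0.94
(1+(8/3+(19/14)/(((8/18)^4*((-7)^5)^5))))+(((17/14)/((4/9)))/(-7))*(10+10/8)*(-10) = 686007942728128038561465991/14419169798626950613476864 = 47.58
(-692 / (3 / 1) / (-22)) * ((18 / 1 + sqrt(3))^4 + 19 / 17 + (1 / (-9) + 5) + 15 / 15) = 2715408 * sqrt(3) / 11 + 5866801258 / 5049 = 1589538.79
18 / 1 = 18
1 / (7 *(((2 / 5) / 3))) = 15 / 14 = 1.07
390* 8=3120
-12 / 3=-4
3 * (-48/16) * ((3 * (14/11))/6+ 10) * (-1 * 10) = 10530/11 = 957.27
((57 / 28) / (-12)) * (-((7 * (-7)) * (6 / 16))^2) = 58653 / 1024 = 57.28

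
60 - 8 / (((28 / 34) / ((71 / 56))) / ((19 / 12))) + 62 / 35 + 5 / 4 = 255901 / 5880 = 43.52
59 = 59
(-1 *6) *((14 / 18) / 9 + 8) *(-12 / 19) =30.64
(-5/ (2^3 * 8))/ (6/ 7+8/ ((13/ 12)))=-91/ 9600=-0.01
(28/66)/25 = 14/825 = 0.02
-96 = -96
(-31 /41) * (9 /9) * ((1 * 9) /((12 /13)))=-1209 /164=-7.37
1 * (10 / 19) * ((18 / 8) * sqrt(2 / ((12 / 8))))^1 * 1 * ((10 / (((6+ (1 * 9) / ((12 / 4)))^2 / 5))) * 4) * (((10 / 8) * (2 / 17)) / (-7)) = -2500 * sqrt(3) / 61047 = -0.07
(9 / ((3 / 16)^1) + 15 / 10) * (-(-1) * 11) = 1089 / 2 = 544.50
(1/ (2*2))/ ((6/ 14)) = 0.58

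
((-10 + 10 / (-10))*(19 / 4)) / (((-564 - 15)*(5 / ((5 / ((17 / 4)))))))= 209 / 9843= 0.02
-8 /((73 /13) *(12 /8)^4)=-1664 /5913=-0.28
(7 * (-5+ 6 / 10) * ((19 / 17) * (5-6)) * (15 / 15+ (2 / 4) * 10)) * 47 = 825132 / 85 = 9707.44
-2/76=-1/38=-0.03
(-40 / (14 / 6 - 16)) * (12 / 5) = 288 / 41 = 7.02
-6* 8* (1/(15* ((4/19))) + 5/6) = -276/5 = -55.20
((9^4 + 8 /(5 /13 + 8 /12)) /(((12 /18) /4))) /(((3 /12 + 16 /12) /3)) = 58171608 /779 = 74674.72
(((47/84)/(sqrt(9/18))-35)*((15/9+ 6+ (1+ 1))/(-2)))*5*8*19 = 385700/3-129485*sqrt(2)/63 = 125660.01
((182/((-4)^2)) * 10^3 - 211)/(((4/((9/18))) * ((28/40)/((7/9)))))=13955/9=1550.56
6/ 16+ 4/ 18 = 43/ 72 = 0.60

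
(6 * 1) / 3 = 2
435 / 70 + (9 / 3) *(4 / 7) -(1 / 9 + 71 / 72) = 3443 / 504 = 6.83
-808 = -808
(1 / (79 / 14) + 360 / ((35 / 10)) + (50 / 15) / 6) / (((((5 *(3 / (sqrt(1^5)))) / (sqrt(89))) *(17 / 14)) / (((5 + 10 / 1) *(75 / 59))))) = 25778350 *sqrt(89) / 237711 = 1023.06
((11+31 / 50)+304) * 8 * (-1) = -63124 / 25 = -2524.96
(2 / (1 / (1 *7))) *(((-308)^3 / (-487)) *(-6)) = -2454321408 / 487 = -5039674.35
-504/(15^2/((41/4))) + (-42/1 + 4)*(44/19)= -2774/25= -110.96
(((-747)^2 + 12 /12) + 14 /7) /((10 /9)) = 502210.80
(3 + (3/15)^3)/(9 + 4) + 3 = 5251/1625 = 3.23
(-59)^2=3481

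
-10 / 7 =-1.43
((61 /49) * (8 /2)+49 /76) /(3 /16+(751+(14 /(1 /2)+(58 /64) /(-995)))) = 166722200 /23097459231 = 0.01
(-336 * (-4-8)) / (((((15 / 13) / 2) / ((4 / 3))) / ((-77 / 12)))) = -896896 / 15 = -59793.07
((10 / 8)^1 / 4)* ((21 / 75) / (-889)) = -1 / 10160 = -0.00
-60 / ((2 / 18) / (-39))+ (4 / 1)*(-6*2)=21012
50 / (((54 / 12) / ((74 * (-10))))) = -74000 / 9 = -8222.22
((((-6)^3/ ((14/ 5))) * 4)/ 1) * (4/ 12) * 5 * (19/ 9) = -7600/ 7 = -1085.71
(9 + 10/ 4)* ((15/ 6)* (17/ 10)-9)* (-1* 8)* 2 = 874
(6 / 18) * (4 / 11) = 4 / 33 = 0.12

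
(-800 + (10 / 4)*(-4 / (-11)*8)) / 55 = -1744 / 121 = -14.41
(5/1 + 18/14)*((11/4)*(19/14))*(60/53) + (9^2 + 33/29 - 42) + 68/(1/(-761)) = -3892274086/75313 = -51681.30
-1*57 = -57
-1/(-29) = 1/29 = 0.03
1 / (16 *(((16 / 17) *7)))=17 / 1792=0.01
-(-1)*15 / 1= 15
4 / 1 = 4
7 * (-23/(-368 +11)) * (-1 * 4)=-92/51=-1.80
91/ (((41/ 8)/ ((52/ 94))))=18928/ 1927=9.82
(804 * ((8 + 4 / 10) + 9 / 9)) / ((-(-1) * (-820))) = -9447 / 1025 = -9.22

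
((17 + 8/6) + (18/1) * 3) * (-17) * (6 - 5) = -3689/3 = -1229.67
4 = 4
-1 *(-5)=5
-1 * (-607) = 607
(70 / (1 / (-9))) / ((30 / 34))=-714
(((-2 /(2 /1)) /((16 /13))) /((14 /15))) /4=-195 /896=-0.22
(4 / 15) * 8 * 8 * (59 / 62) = 7552 / 465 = 16.24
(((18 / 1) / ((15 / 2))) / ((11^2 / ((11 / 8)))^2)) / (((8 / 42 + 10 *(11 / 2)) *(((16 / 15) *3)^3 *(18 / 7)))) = 1225 / 18381406208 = 0.00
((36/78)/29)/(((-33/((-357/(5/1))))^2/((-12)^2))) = 12235104/1140425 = 10.73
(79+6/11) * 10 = 8750/11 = 795.45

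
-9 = -9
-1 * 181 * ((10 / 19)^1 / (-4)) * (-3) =-2715 / 38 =-71.45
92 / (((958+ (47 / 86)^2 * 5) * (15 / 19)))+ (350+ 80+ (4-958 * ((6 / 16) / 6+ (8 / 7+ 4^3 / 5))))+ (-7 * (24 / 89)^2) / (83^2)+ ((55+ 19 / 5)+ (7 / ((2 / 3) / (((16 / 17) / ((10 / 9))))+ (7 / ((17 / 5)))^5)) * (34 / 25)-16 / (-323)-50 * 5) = -40091182228309419328082964716470501 / 3043225934648280595761946119000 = -13173.91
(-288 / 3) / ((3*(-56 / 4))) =16 / 7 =2.29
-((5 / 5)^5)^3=-1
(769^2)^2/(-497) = -349707832321/497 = -703637489.58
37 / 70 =0.53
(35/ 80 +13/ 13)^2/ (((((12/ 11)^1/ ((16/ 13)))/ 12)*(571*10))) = 0.00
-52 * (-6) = 312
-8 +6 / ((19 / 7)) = -110 / 19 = -5.79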